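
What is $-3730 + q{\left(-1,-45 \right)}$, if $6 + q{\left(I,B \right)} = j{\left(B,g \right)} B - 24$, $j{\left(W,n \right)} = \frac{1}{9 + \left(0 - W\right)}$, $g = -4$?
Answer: $- \frac{22565}{6} \approx -3760.8$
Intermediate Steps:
$j{\left(W,n \right)} = \frac{1}{9 - W}$
$q{\left(I,B \right)} = -30 - \frac{B}{-9 + B}$ ($q{\left(I,B \right)} = -6 + \left(- \frac{1}{-9 + B} B - 24\right) = -6 - \left(24 + \frac{B}{-9 + B}\right) = -30 - \frac{B}{-9 + B}$)
$-3730 + q{\left(-1,-45 \right)} = -3730 + \frac{270 - -1395}{-9 - 45} = -3730 + \frac{270 + 1395}{-54} = -3730 - \frac{185}{6} = - \frac{22565}{6}$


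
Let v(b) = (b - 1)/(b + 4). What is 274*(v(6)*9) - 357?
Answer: 876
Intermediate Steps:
v(b) = (-1 + b)/(4 + b)
274*(v(6)*9) - 357 = 274*(((-1 + 6)/(4 + 6))*9) - 357 = 274*((5/10)*9) - 357 = 274*(((1/10)*5)*9) - 357 = 274*((1/2)*9) - 357 = 274*(9/2) - 357 = 1233 - 357 = 876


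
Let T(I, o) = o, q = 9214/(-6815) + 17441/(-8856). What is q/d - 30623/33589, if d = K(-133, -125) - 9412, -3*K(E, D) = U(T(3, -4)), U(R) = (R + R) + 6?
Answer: -17387382603631349/19078828233248880 ≈ -0.91134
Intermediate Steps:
q = -200459599/60353640 (q = 9214*(-1/6815) + 17441*(-1/8856) = -9214/6815 - 17441/8856 = -200459599/60353640 ≈ -3.3214)
U(R) = 6 + 2*R (U(R) = 2*R + 6 = 6 + 2*R)
K(E, D) = ⅔ (K(E, D) = -(6 + 2*(-4))/3 = -(6 - 8)/3 = -⅓*(-2) = ⅔)
d = -28234/3 (d = ⅔ - 9412 = -28234/3 ≈ -9411.3)
q/d - 30623/33589 = -200459599/(60353640*(-28234/3)) - 30623/33589 = -200459599/60353640*(-3/28234) - 30623*1/33589 = 200459599/568008223920 - 30623/33589 = -17387382603631349/19078828233248880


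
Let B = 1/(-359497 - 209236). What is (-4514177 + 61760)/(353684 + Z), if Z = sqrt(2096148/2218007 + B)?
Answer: -20065380149074468529332/1593921663804544553441 + 494713*sqrt(12428408917331819577847)/1593921663804544553441 ≈ -12.589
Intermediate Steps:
B = -1/568733 (B = 1/(-568733) = -1/568733 ≈ -1.7583e-6)
Z = sqrt(12428408917331819577847)/114677615921 (Z = sqrt(2096148/2218007 - 1/568733) = sqrt(108376938407/114677615921) = sqrt(12428408917331819577847)/114677615921 ≈ 0.97214)
(-4514177 + 61760)/(353684 + Z) = (-4514177 + 61760)/(353684 + sqrt(12428408917331819577847)/114677615921) = -4452417/(353684 + sqrt(12428408917331819577847)/114677615921)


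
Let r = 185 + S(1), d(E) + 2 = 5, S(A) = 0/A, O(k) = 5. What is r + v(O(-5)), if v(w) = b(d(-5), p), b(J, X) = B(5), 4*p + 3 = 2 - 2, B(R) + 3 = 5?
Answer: 187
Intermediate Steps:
B(R) = 2 (B(R) = -3 + 5 = 2)
p = -¾ (p = -¾ + (2 - 2)/4 = -¾ + (¼)*0 = -¾ + 0 = -¾ ≈ -0.75000)
S(A) = 0
d(E) = 3 (d(E) = -2 + 5 = 3)
b(J, X) = 2
v(w) = 2
r = 185 (r = 185 + 0 = 185)
r + v(O(-5)) = 185 + 2 = 187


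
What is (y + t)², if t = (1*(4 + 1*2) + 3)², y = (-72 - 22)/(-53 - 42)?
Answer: 60668521/9025 ≈ 6722.3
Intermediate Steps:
y = 94/95 (y = -94/(-95) = -94*(-1/95) = 94/95 ≈ 0.98947)
t = 81 (t = (1*(4 + 2) + 3)² = (1*6 + 3)² = (6 + 3)² = 9² = 81)
(y + t)² = (94/95 + 81)² = (7789/95)² = 60668521/9025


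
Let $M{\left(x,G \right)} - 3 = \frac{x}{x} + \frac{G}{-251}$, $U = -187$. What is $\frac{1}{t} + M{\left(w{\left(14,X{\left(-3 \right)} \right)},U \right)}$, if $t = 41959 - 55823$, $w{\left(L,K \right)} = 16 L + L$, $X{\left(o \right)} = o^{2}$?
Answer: $\frac{16511773}{3479864} \approx 4.7449$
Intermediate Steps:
$w{\left(L,K \right)} = 17 L$
$M{\left(x,G \right)} = 4 - \frac{G}{251}$ ($M{\left(x,G \right)} = 3 + \left(\frac{x}{x} + \frac{G}{-251}\right) = 3 + \left(1 + G \left(- \frac{1}{251}\right)\right) = 3 - \left(-1 + \frac{G}{251}\right) = 4 - \frac{G}{251}$)
$t = -13864$
$\frac{1}{t} + M{\left(w{\left(14,X{\left(-3 \right)} \right)},U \right)} = \frac{1}{-13864} + \left(4 - - \frac{187}{251}\right) = - \frac{1}{13864} + \left(4 + \frac{187}{251}\right) = - \frac{1}{13864} + \frac{1191}{251} = \frac{16511773}{3479864}$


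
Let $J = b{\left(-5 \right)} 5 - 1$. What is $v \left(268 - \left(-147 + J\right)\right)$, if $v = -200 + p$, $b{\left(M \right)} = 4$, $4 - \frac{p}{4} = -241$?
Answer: $308880$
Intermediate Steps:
$p = 980$ ($p = 16 - -964 = 16 + 964 = 980$)
$v = 780$ ($v = -200 + 980 = 780$)
$J = 19$ ($J = 4 \cdot 5 - 1 = 20 - 1 = 19$)
$v \left(268 - \left(-147 + J\right)\right) = 780 \left(268 + \left(147 - 19\right)\right) = 780 \left(268 + 128\right) = 780 \cdot 396 = 308880$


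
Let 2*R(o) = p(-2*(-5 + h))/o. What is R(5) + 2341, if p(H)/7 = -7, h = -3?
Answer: 23361/10 ≈ 2336.1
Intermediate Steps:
p(H) = -49 (p(H) = 7*(-7) = -49)
R(o) = -49/(2*o) (R(o) = (-49/o)/2 = -49/(2*o))
R(5) + 2341 = -49/2/5 + 2341 = -49/2*1/5 + 2341 = -49/10 + 2341 = 23361/10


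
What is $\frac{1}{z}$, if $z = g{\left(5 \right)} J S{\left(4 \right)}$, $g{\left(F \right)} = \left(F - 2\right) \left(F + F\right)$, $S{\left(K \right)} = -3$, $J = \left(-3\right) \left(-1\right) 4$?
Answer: $- \frac{1}{1080} \approx -0.00092593$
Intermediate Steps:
$J = 12$ ($J = 3 \cdot 4 = 12$)
$g{\left(F \right)} = 2 F \left(-2 + F\right)$ ($g{\left(F \right)} = \left(-2 + F\right) 2 F = 2 F \left(-2 + F\right)$)
$z = -1080$ ($z = 2 \cdot 5 \left(-2 + 5\right) 12 \left(-3\right) = 2 \cdot 5 \cdot 3 \cdot 12 \left(-3\right) = 30 \cdot 12 \left(-3\right) = 360 \left(-3\right) = -1080$)
$\frac{1}{z} = \frac{1}{-1080} = - \frac{1}{1080}$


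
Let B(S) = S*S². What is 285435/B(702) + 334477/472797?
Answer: 12223988443/17258981688 ≈ 0.70827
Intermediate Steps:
B(S) = S³
285435/B(702) + 334477/472797 = 285435/(702³) + 334477/472797 = 285435/345948408 + 334477*(1/472797) = 285435*(1/345948408) + 25729/36369 = 31715/38438712 + 25729/36369 = 12223988443/17258981688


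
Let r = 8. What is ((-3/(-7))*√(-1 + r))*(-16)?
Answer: -48*√7/7 ≈ -18.142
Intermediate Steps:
((-3/(-7))*√(-1 + r))*(-16) = ((-3/(-7))*√(-1 + 8))*(-16) = ((-3*(-⅐))*√7)*(-16) = (3*√7/7)*(-16) = -48*√7/7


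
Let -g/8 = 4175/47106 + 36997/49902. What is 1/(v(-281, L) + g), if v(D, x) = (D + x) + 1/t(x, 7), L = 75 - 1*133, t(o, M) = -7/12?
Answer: -1371232107/476303601701 ≈ -0.0028789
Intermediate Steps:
t(o, M) = -7/12 (t(o, M) = -7*1/12 = -7/12)
L = -58 (L = 75 - 133 = -58)
g = -1300747688/195890301 (g = -8*(4175/47106 + 36997/49902) = -8*162593461/195890301 = -1300747688/195890301 ≈ -6.6402)
v(D, x) = -12/7 + D + x (v(D, x) = (D + x) + 1/(-7/12) = (D + x) - 12/7 = -12/7 + D + x)
1/(v(-281, L) + g) = 1/((-12/7 - 281 - 58) - 1300747688/195890301) = 1/(-2385/7 - 1300747688/195890301) = 1/(-476303601701/1371232107) = -1371232107/476303601701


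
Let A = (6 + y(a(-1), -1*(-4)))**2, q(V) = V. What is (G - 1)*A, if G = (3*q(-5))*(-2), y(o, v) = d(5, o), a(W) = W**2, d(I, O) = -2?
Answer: 464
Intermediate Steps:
y(o, v) = -2
G = 30 (G = (3*(-5))*(-2) = -15*(-2) = 30)
A = 16 (A = (6 - 2)**2 = 4**2 = 16)
(G - 1)*A = (30 - 1)*16 = 29*16 = 464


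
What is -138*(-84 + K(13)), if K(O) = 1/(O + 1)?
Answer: 81075/7 ≈ 11582.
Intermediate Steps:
K(O) = 1/(1 + O)
-138*(-84 + K(13)) = -138*(-84 + 1/(1 + 13)) = -138*(-84 + 1/14) = -138*(-1175/14) = 81075/7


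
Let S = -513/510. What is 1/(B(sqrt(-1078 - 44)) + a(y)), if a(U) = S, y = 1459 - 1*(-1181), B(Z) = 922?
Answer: 170/156569 ≈ 0.0010858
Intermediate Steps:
y = 2640 (y = 1459 + 1181 = 2640)
S = -171/170 (S = -513*1/510 = -171/170 ≈ -1.0059)
a(U) = -171/170
1/(B(sqrt(-1078 - 44)) + a(y)) = 1/(922 - 171/170) = 1/(156569/170) = 170/156569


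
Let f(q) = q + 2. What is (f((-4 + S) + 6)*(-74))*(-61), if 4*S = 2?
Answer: 20313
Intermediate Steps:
S = ½ (S = (¼)*2 = ½ ≈ 0.50000)
f(q) = 2 + q
(f((-4 + S) + 6)*(-74))*(-61) = ((2 + ((-4 + ½) + 6))*(-74))*(-61) = ((2 + (-7/2 + 6))*(-74))*(-61) = ((2 + 5/2)*(-74))*(-61) = ((9/2)*(-74))*(-61) = -333*(-61) = 20313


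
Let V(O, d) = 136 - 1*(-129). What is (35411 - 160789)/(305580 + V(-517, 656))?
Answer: -125378/305845 ≈ -0.40994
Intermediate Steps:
V(O, d) = 265 (V(O, d) = 136 + 129 = 265)
(35411 - 160789)/(305580 + V(-517, 656)) = (35411 - 160789)/(305580 + 265) = -125378/305845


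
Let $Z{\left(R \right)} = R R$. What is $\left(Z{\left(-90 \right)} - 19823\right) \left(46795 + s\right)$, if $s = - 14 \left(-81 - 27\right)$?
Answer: $-566302961$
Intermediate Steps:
$Z{\left(R \right)} = R^{2}$
$s = 1512$ ($s = \left(-14\right) \left(-108\right) = 1512$)
$\left(Z{\left(-90 \right)} - 19823\right) \left(46795 + s\right) = \left(\left(-90\right)^{2} - 19823\right) \left(46795 + 1512\right) = \left(8100 - 19823\right) 48307 = \left(-11723\right) 48307 = -566302961$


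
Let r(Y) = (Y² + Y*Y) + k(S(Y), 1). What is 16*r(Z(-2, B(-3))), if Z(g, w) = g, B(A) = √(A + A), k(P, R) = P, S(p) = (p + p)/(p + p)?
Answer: 144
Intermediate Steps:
S(p) = 1 (S(p) = (2*p)/((2*p)) = (2*p)*(1/(2*p)) = 1)
B(A) = √2*√A (B(A) = √(2*A) = √2*√A)
r(Y) = 1 + 2*Y² (r(Y) = (Y² + Y*Y) + 1 = (Y² + Y²) + 1 = 2*Y² + 1 = 1 + 2*Y²)
16*r(Z(-2, B(-3))) = 16*(1 + 2*(-2)²) = 16*(1 + 2*4) = 16*(1 + 8) = 16*9 = 144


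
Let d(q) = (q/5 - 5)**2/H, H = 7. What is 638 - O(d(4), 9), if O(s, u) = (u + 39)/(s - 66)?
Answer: 337902/529 ≈ 638.76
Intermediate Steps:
d(q) = (-5 + q/5)**2/7 (d(q) = (q/5 - 5)**2/7 = (q*(1/5) - 5)**2*(1/7) = (q/5 - 5)**2*(1/7) = (-5 + q/5)**2*(1/7) = (-5 + q/5)**2/7)
O(s, u) = (39 + u)/(-66 + s)
638 - O(d(4), 9) = 638 - (39 + 9)/(-66 + (-25 + 4)**2/175) = 638 - 48/(-66 + (1/175)*(-21)**2) = 638 - 48/(-66 + (1/175)*441) = 638 - 48/(-66 + 63/25) = 638 - 48/(-1587/25) = 638 - (-25)*48/1587 = 638 - 1*(-400/529) = 638 + 400/529 = 337902/529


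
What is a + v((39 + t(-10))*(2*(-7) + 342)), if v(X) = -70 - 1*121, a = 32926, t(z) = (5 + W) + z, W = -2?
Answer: 32735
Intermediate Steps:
t(z) = 3 + z (t(z) = (5 - 2) + z = 3 + z)
v(X) = -191 (v(X) = -70 - 121 = -191)
a + v((39 + t(-10))*(2*(-7) + 342)) = 32926 - 191 = 32735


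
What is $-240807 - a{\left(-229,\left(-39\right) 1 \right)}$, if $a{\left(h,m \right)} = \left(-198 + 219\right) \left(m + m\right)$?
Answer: $-239169$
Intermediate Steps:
$a{\left(h,m \right)} = 42 m$ ($a{\left(h,m \right)} = 21 \cdot 2 m = 42 m$)
$-240807 - a{\left(-229,\left(-39\right) 1 \right)} = -240807 - 42 \left(\left(-39\right) 1\right) = -240807 - 42 \left(-39\right) = -240807 - -1638 = -240807 + 1638 = -239169$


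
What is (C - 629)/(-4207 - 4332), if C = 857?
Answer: -228/8539 ≈ -0.026701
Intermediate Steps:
(C - 629)/(-4207 - 4332) = (857 - 629)/(-4207 - 4332) = 228/(-8539) = 228*(-1/8539) = -228/8539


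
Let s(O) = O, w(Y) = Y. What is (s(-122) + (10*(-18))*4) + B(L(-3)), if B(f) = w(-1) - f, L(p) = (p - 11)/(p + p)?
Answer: -2536/3 ≈ -845.33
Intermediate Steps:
L(p) = (-11 + p)/(2*p) (L(p) = (-11 + p)/((2*p)) = (-11 + p)*(1/(2*p)) = (-11 + p)/(2*p))
B(f) = -1 - f
(s(-122) + (10*(-18))*4) + B(L(-3)) = (-122 + (10*(-18))*4) + (-1 - (-11 - 3)/(2*(-3))) = (-122 - 180*4) + (-1 - (-1)*(-14)/(2*3)) = (-122 - 720) + (-1 - 1*7/3) = -842 + (-1 - 7/3) = -842 - 10/3 = -2536/3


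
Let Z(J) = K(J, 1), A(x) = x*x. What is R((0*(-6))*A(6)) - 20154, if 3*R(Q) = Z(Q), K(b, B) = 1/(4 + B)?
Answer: -302309/15 ≈ -20154.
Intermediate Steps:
A(x) = x²
Z(J) = ⅕ (Z(J) = 1/(4 + 1) = 1/5 = ⅕)
R(Q) = 1/15 (R(Q) = (⅓)*(⅕) = 1/15)
R((0*(-6))*A(6)) - 20154 = 1/15 - 20154 = -302309/15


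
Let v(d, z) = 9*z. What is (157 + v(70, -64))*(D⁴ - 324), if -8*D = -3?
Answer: 556022637/4096 ≈ 1.3575e+5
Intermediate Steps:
D = 3/8 (D = -⅛*(-3) = 3/8 ≈ 0.37500)
(157 + v(70, -64))*(D⁴ - 324) = (157 + 9*(-64))*((3/8)⁴ - 324) = (157 - 576)*(81/4096 - 324) = -419*(-1327023/4096) = 556022637/4096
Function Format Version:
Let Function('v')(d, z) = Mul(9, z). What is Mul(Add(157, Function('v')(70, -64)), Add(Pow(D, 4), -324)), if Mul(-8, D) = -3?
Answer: Rational(556022637, 4096) ≈ 1.3575e+5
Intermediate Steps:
D = Rational(3, 8) (D = Mul(Rational(-1, 8), -3) = Rational(3, 8) ≈ 0.37500)
Mul(Add(157, Function('v')(70, -64)), Add(Pow(D, 4), -324)) = Mul(Add(157, Mul(9, -64)), Add(Pow(Rational(3, 8), 4), -324)) = Mul(Add(157, -576), Add(Rational(81, 4096), -324)) = Mul(-419, Rational(-1327023, 4096)) = Rational(556022637, 4096)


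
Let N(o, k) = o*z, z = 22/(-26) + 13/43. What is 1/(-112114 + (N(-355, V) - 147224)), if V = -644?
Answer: -559/144862022 ≈ -3.8588e-6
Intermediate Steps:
z = -304/559 (z = 22*(-1/26) + 13*(1/43) = -11/13 + 13/43 = -304/559 ≈ -0.54383)
N(o, k) = -304*o/559 (N(o, k) = o*(-304/559) = -304*o/559)
1/(-112114 + (N(-355, V) - 147224)) = 1/(-112114 + (-304/559*(-355) - 147224)) = 1/(-112114 + (107920/559 - 147224)) = 1/(-112114 - 82190296/559) = 1/(-144862022/559) = -559/144862022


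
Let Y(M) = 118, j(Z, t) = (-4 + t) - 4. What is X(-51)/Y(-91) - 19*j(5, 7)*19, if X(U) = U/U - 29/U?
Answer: 1086289/3009 ≈ 361.01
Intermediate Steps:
j(Z, t) = -8 + t
X(U) = 1 - 29/U
X(-51)/Y(-91) - 19*j(5, 7)*19 = ((-29 - 51)/(-51))/118 - 19*(-8 + 7)*19 = -1/51*(-80)*(1/118) - 19*(-1)*19 = (80/51)*(1/118) - (-19)*19 = 40/3009 - 1*(-361) = 40/3009 + 361 = 1086289/3009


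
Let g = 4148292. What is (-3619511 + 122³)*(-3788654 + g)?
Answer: -648665753994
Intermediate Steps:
(-3619511 + 122³)*(-3788654 + g) = (-3619511 + 122³)*(-3788654 + 4148292) = (-3619511 + 1815848)*359638 = -1803663*359638 = -648665753994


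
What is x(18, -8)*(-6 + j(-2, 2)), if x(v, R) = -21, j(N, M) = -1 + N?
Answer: 189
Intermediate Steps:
x(18, -8)*(-6 + j(-2, 2)) = -21*(-6 + (-1 - 2)) = -21*(-6 - 3) = -21*(-9) = 189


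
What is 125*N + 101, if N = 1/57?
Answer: 5882/57 ≈ 103.19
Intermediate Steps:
N = 1/57 ≈ 0.017544
125*N + 101 = 125*(1/57) + 101 = 125/57 + 101 = 5882/57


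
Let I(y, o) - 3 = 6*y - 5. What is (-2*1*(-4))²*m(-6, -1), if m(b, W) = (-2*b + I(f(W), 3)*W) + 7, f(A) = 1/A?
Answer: 1728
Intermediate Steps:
I(y, o) = -2 + 6*y (I(y, o) = 3 + (6*y - 5) = 3 + (-5 + 6*y) = -2 + 6*y)
m(b, W) = 7 - 2*b + W*(-2 + 6/W) (m(b, W) = (-2*b + (-2 + 6/W)*W) + 7 = (-2*b + W*(-2 + 6/W)) + 7 = 7 - 2*b + W*(-2 + 6/W))
(-2*1*(-4))²*m(-6, -1) = (-2*1*(-4))²*(13 - 2*(-1) - 2*(-6)) = (-2*(-4))²*(13 + 2 + 12) = 8²*27 = 64*27 = 1728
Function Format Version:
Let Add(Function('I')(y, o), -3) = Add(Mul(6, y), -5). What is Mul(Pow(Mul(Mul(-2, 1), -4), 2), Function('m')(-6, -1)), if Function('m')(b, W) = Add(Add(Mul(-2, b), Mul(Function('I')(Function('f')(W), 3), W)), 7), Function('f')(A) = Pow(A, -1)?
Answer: 1728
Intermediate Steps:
Function('I')(y, o) = Add(-2, Mul(6, y)) (Function('I')(y, o) = Add(3, Add(Mul(6, y), -5)) = Add(3, Add(-5, Mul(6, y))) = Add(-2, Mul(6, y)))
Function('m')(b, W) = Add(7, Mul(-2, b), Mul(W, Add(-2, Mul(6, Pow(W, -1))))) (Function('m')(b, W) = Add(Add(Mul(-2, b), Mul(Add(-2, Mul(6, Pow(W, -1))), W)), 7) = Add(Add(Mul(-2, b), Mul(W, Add(-2, Mul(6, Pow(W, -1))))), 7) = Add(7, Mul(-2, b), Mul(W, Add(-2, Mul(6, Pow(W, -1))))))
Mul(Pow(Mul(Mul(-2, 1), -4), 2), Function('m')(-6, -1)) = Mul(Pow(Mul(Mul(-2, 1), -4), 2), Add(13, Mul(-2, -1), Mul(-2, -6))) = Mul(Pow(Mul(-2, -4), 2), Add(13, 2, 12)) = Mul(Pow(8, 2), 27) = Mul(64, 27) = 1728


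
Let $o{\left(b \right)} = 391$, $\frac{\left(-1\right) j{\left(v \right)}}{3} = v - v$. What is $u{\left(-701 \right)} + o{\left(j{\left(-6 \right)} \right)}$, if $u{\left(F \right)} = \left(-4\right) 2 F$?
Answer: $5999$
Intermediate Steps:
$u{\left(F \right)} = - 8 F$
$j{\left(v \right)} = 0$ ($j{\left(v \right)} = - 3 \left(v - v\right) = \left(-3\right) 0 = 0$)
$u{\left(-701 \right)} + o{\left(j{\left(-6 \right)} \right)} = \left(-8\right) \left(-701\right) + 391 = 5608 + 391 = 5999$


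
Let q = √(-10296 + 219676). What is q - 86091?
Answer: -86091 + 38*√145 ≈ -85633.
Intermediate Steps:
q = 38*√145 (q = √209380 = 38*√145 ≈ 457.58)
q - 86091 = 38*√145 - 86091 = -86091 + 38*√145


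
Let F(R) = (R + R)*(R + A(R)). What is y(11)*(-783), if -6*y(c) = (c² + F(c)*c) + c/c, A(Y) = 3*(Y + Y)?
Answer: 2447658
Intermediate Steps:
A(Y) = 6*Y (A(Y) = 3*(2*Y) = 6*Y)
F(R) = 14*R² (F(R) = (R + R)*(R + 6*R) = (2*R)*(7*R) = 14*R²)
y(c) = -⅙ - 7*c³/3 - c²/6 (y(c) = -((c² + (14*c²)*c) + c/c)/6 = -((c² + 14*c³) + 1)/6 = -(1 + c² + 14*c³)/6 = -⅙ - 7*c³/3 - c²/6)
y(11)*(-783) = (-⅙ - 7/3*11³ - ⅙*11²)*(-783) = (-⅙ - 7/3*1331 - ⅙*121)*(-783) = (-⅙ - 9317/3 - 121/6)*(-783) = -3126*(-783) = 2447658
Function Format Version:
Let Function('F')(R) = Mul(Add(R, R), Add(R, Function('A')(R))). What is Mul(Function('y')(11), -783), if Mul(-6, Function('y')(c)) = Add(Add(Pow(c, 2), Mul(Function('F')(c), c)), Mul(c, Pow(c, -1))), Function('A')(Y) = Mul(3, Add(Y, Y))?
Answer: 2447658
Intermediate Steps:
Function('A')(Y) = Mul(6, Y) (Function('A')(Y) = Mul(3, Mul(2, Y)) = Mul(6, Y))
Function('F')(R) = Mul(14, Pow(R, 2)) (Function('F')(R) = Mul(Add(R, R), Add(R, Mul(6, R))) = Mul(Mul(2, R), Mul(7, R)) = Mul(14, Pow(R, 2)))
Function('y')(c) = Add(Rational(-1, 6), Mul(Rational(-7, 3), Pow(c, 3)), Mul(Rational(-1, 6), Pow(c, 2))) (Function('y')(c) = Mul(Rational(-1, 6), Add(Add(Pow(c, 2), Mul(Mul(14, Pow(c, 2)), c)), Mul(c, Pow(c, -1)))) = Mul(Rational(-1, 6), Add(Add(Pow(c, 2), Mul(14, Pow(c, 3))), 1)) = Mul(Rational(-1, 6), Add(1, Pow(c, 2), Mul(14, Pow(c, 3)))) = Add(Rational(-1, 6), Mul(Rational(-7, 3), Pow(c, 3)), Mul(Rational(-1, 6), Pow(c, 2))))
Mul(Function('y')(11), -783) = Mul(Add(Rational(-1, 6), Mul(Rational(-7, 3), Pow(11, 3)), Mul(Rational(-1, 6), Pow(11, 2))), -783) = Mul(Add(Rational(-1, 6), Mul(Rational(-7, 3), 1331), Mul(Rational(-1, 6), 121)), -783) = Mul(Add(Rational(-1, 6), Rational(-9317, 3), Rational(-121, 6)), -783) = Mul(-3126, -783) = 2447658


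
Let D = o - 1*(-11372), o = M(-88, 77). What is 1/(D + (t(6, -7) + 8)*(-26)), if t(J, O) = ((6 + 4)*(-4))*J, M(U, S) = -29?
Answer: 1/17375 ≈ 5.7554e-5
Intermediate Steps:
o = -29
t(J, O) = -40*J (t(J, O) = (10*(-4))*J = -40*J)
D = 11343 (D = -29 - 1*(-11372) = -29 + 11372 = 11343)
1/(D + (t(6, -7) + 8)*(-26)) = 1/(11343 + (-40*6 + 8)*(-26)) = 1/(11343 + (-240 + 8)*(-26)) = 1/(11343 - 232*(-26)) = 1/(11343 + 6032) = 1/17375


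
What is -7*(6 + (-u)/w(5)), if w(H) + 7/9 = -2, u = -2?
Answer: -924/25 ≈ -36.960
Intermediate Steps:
w(H) = -25/9 (w(H) = -7/9 - 2 = -25/9)
-7*(6 + (-u)/w(5)) = -7*(6 + (-1*(-2))/(-25/9)) = -7*(6 + 2*(-9/25)) = -7*(6 - 18/25) = -7*132/25 = -924/25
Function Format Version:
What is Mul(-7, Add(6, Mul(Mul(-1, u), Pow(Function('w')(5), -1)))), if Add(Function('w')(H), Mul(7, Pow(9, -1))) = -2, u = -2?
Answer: Rational(-924, 25) ≈ -36.960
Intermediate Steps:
Function('w')(H) = Rational(-25, 9) (Function('w')(H) = Add(Rational(-7, 9), -2) = Rational(-25, 9))
Mul(-7, Add(6, Mul(Mul(-1, u), Pow(Function('w')(5), -1)))) = Mul(-7, Add(6, Mul(Mul(-1, -2), Pow(Rational(-25, 9), -1)))) = Mul(-7, Add(6, Mul(2, Rational(-9, 25)))) = Mul(-7, Add(6, Rational(-18, 25))) = Mul(-7, Rational(132, 25)) = Rational(-924, 25)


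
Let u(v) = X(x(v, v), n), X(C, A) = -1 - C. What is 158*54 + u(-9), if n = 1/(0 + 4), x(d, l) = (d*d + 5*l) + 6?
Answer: 8489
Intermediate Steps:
x(d, l) = 6 + d**2 + 5*l (x(d, l) = (d**2 + 5*l) + 6 = 6 + d**2 + 5*l)
n = 1/4 ≈ 0.25000
u(v) = -7 - v**2 - 5*v (u(v) = -1 - (6 + v**2 + 5*v) = -1 + (-6 - v**2 - 5*v) = -7 - v**2 - 5*v)
158*54 + u(-9) = 158*54 + (-7 - 1*(-9)**2 - 5*(-9)) = 8532 + (-7 - 1*81 + 45) = 8532 + (-7 - 81 + 45) = 8532 - 43 = 8489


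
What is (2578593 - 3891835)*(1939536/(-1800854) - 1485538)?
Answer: 1756618100188289548/900427 ≈ 1.9509e+12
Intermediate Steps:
(2578593 - 3891835)*(1939536/(-1800854) - 1485538) = -1313242*(1939536*(-1/1800854) - 1485538) = -1313242*(-969768/900427 - 1485538) = -1313242*(-1337619494494/900427) = 1756618100188289548/900427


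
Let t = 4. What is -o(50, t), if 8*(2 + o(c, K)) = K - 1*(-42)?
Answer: -15/4 ≈ -3.7500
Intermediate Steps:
o(c, K) = 13/4 + K/8 (o(c, K) = -2 + (K - 1*(-42))/8 = -2 + (K + 42)/8 = -2 + (42 + K)/8 = -2 + (21/4 + K/8) = 13/4 + K/8)
-o(50, t) = -(13/4 + (1/8)*4) = -(13/4 + 1/2) = -1*15/4 = -15/4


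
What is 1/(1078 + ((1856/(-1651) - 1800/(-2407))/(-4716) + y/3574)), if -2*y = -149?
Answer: 33490490825844/36103449891882883 ≈ 0.00092763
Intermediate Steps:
y = 149/2 (y = -½*(-149) = 149/2 ≈ 74.500)
1/(1078 + ((1856/(-1651) - 1800/(-2407))/(-4716) + y/3574)) = 1/(1078 + ((1856/(-1651) - 1800/(-2407))/(-4716) + (149/2)/3574)) = 1/(1078 + ((1856*(-1/1651) - 1800*(-1/2407))*(-1/4716) + (149/2)*(1/3574))) = 1/(1078 + ((-1856/1651 + 1800/2407)*(-1/4716) + 149/7148)) = 1/(1078 + (-1495592/3973957*(-1/4716) + 149/7148)) = 1/(1078 + (373898/4685295303 + 149/7148)) = 1/(1078 + 700781623051/33490490825844) = 1/(36103449891882883/33490490825844) = 33490490825844/36103449891882883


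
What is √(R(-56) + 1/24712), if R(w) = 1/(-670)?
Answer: I*√24879022230/4139260 ≈ 0.038106*I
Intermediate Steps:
R(w) = -1/670
√(R(-56) + 1/24712) = √(-1/670 + 1/24712) = √(-12021/8278520) = I*√24879022230/4139260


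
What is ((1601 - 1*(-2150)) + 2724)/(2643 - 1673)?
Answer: 1295/194 ≈ 6.6753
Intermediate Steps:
((1601 - 1*(-2150)) + 2724)/(2643 - 1673) = ((1601 + 2150) + 2724)/970 = (3751 + 2724)*(1/970) = 6475*(1/970) = 1295/194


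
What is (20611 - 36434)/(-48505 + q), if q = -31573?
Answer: 15823/80078 ≈ 0.19759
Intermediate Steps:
(20611 - 36434)/(-48505 + q) = (20611 - 36434)/(-48505 - 31573) = -15823/(-80078) = -15823*(-1/80078) = 15823/80078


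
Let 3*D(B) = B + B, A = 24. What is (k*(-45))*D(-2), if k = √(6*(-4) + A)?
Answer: 0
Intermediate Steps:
D(B) = 2*B/3 (D(B) = (B + B)/3 = (2*B)/3 = 2*B/3)
k = 0 (k = √(6*(-4) + 24) = √(-24 + 24) = √0 = 0)
(k*(-45))*D(-2) = (0*(-45))*((⅔)*(-2)) = 0*(-4/3) = 0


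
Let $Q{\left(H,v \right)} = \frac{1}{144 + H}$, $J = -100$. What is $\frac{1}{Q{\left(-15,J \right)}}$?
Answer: $129$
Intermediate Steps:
$\frac{1}{Q{\left(-15,J \right)}} = \frac{1}{\frac{1}{144 - 15}} = \frac{1}{\frac{1}{129}} = 129$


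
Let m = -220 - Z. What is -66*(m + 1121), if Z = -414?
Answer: -86790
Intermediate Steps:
m = 194 (m = -220 - 1*(-414) = -220 + 414 = 194)
-66*(m + 1121) = -66*(194 + 1121) = -66*1315 = -86790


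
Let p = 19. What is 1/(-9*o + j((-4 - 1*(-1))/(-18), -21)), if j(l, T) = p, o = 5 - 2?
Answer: -⅛ ≈ -0.12500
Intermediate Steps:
o = 3
j(l, T) = 19
1/(-9*o + j((-4 - 1*(-1))/(-18), -21)) = 1/(-9*3 + 19) = 1/(-27 + 19) = 1/(-8) = -⅛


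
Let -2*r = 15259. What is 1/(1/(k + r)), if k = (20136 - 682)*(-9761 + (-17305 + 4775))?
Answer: -867313487/2 ≈ -4.3366e+8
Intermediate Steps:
r = -15259/2 (r = -½*15259 = -15259/2 ≈ -7629.5)
k = -433649114 (k = 19454*(-9761 - 12530) = 19454*(-22291) = -433649114)
1/(1/(k + r)) = 1/(1/(-433649114 - 15259/2)) = 1/(1/(-867313487/2)) = 1/(-2/867313487) = -867313487/2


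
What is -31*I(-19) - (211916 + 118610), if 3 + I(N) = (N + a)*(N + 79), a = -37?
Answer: -226273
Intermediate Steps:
I(N) = -3 + (-37 + N)*(79 + N) (I(N) = -3 + (N - 37)*(N + 79) = -3 + (-37 + N)*(79 + N))
-31*I(-19) - (211916 + 118610) = -31*(-2926 + (-19)² + 42*(-19)) - (211916 + 118610) = -31*(-2926 + 361 - 798) - 1*330526 = -31*(-3363) - 330526 = 104253 - 330526 = -226273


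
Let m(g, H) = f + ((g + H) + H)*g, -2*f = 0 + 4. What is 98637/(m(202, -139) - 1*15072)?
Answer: -2989/922 ≈ -3.2419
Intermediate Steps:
f = -2 (f = -(0 + 4)/2 = -½*4 = -2)
m(g, H) = -2 + g*(g + 2*H) (m(g, H) = -2 + ((g + H) + H)*g = -2 + ((H + g) + H)*g = -2 + (g + 2*H)*g = -2 + g*(g + 2*H))
98637/(m(202, -139) - 1*15072) = 98637/((-2 + 202² + 2*(-139)*202) - 1*15072) = 98637/((-2 + 40804 - 56156) - 15072) = 98637/(-15354 - 15072) = 98637/(-30426) = 98637*(-1/30426) = -2989/922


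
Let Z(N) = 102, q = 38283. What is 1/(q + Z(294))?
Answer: 1/38385 ≈ 2.6052e-5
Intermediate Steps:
1/(q + Z(294)) = 1/(38283 + 102) = 1/38385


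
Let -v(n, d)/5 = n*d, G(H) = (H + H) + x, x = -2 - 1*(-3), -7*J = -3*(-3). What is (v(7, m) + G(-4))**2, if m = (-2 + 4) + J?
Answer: 1024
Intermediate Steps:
J = -9/7 (J = -(-3)*(-3)/7 = -1/7*9 = -9/7 ≈ -1.2857)
x = 1 (x = -2 + 3 = 1)
G(H) = 1 + 2*H (G(H) = (H + H) + 1 = 2*H + 1 = 1 + 2*H)
m = 5/7 (m = (-2 + 4) - 9/7 = 2 - 9/7 = 5/7 ≈ 0.71429)
v(n, d) = -5*d*n (v(n, d) = -5*n*d = -5*d*n)
(v(7, m) + G(-4))**2 = (-5*5/7*7 + (1 + 2*(-4)))**2 = (-25 + (1 - 8))**2 = (-25 - 7)**2 = (-32)**2 = 1024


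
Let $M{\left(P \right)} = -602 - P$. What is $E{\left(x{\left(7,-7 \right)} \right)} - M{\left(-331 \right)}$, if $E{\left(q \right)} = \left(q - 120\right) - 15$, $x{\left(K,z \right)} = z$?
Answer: $129$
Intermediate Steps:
$E{\left(q \right)} = -135 + q$ ($E{\left(q \right)} = \left(-120 + q\right) - 15 = -135 + q$)
$E{\left(x{\left(7,-7 \right)} \right)} - M{\left(-331 \right)} = \left(-135 - 7\right) - \left(-602 - -331\right) = -142 - \left(-602 + 331\right) = -142 - -271 = -142 + 271 = 129$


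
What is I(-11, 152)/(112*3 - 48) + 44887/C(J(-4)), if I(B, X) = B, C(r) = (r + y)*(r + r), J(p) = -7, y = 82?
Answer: -2156501/50400 ≈ -42.788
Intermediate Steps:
C(r) = 2*r*(82 + r) (C(r) = (r + 82)*(r + r) = (82 + r)*(2*r) = 2*r*(82 + r))
I(-11, 152)/(112*3 - 48) + 44887/C(J(-4)) = -11/(112*3 - 48) + 44887/((2*(-7)*(82 - 7))) = -11/(336 - 48) + 44887/((2*(-7)*75)) = -11/288 + 44887/(-1050) = -11*1/288 + 44887*(-1/1050) = -11/288 - 44887/1050 = -2156501/50400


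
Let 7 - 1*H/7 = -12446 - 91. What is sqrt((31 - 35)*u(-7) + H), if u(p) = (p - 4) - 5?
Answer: 8*sqrt(1373) ≈ 296.43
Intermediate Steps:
H = 87808 (H = 49 - 7*(-12446 - 91) = 49 - 7*(-12537) = 49 + 87759 = 87808)
u(p) = -9 + p (u(p) = (-4 + p) - 5 = -9 + p)
sqrt((31 - 35)*u(-7) + H) = sqrt((31 - 35)*(-9 - 7) + 87808) = sqrt(-4*(-16) + 87808) = sqrt(64 + 87808) = sqrt(87872) = 8*sqrt(1373)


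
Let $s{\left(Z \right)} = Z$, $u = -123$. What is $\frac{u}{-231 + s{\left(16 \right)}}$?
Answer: $\frac{123}{215} \approx 0.57209$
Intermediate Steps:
$\frac{u}{-231 + s{\left(16 \right)}} = \frac{1}{-231 + 16} \left(-123\right) = \frac{1}{-215} \left(-123\right) = \left(- \frac{1}{215}\right) \left(-123\right) = \frac{123}{215}$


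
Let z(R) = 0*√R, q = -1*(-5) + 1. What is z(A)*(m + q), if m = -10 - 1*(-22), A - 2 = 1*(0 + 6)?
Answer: 0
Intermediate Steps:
q = 6 (q = 5 + 1 = 6)
A = 8 (A = 2 + 1*(0 + 6) = 2 + 1*6 = 2 + 6 = 8)
z(R) = 0
m = 12 (m = -10 + 22 = 12)
z(A)*(m + q) = 0*(12 + 6) = 0*18 = 0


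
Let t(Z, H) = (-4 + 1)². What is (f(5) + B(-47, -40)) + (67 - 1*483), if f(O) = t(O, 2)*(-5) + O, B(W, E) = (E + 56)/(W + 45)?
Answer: -464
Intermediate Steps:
t(Z, H) = 9 (t(Z, H) = (-3)² = 9)
B(W, E) = (56 + E)/(45 + W)
f(O) = -45 + O (f(O) = 9*(-5) + O = -45 + O)
(f(5) + B(-47, -40)) + (67 - 1*483) = ((-45 + 5) + (56 - 40)/(45 - 47)) + (67 - 1*483) = (-40 + 16/(-2)) + (67 - 483) = (-40 - ½*16) - 416 = (-40 - 8) - 416 = -48 - 416 = -464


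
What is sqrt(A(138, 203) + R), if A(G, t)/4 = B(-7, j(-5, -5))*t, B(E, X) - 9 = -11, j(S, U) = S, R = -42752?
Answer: 86*I*sqrt(6) ≈ 210.66*I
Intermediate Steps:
B(E, X) = -2 (B(E, X) = 9 - 11 = -2)
A(G, t) = -8*t (A(G, t) = 4*(-2*t) = -8*t)
sqrt(A(138, 203) + R) = sqrt(-8*203 - 42752) = sqrt(-1624 - 42752) = sqrt(-44376) = 86*I*sqrt(6)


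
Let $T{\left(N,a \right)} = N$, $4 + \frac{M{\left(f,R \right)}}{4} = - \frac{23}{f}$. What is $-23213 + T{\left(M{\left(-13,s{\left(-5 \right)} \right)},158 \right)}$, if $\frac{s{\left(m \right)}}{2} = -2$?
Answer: $- \frac{301885}{13} \approx -23222.0$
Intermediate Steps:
$s{\left(m \right)} = -4$ ($s{\left(m \right)} = 2 \left(-2\right) = -4$)
$M{\left(f,R \right)} = -16 - \frac{92}{f}$ ($M{\left(f,R \right)} = -16 + 4 \left(- \frac{23}{f}\right) = -16 - \frac{92}{f}$)
$-23213 + T{\left(M{\left(-13,s{\left(-5 \right)} \right)},158 \right)} = -23213 - \left(16 + \frac{92}{-13}\right) = -23213 - \frac{116}{13} = - \frac{301885}{13}$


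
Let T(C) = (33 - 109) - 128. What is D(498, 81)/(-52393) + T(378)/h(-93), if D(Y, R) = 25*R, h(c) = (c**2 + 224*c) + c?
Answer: -107354/4872549 ≈ -0.022032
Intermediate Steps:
h(c) = c**2 + 225*c
T(C) = -204 (T(C) = -76 - 128 = -204)
D(498, 81)/(-52393) + T(378)/h(-93) = (25*81)/(-52393) - 204*(-1/(93*(225 - 93))) = 2025*(-1/52393) - 204/((-93*132)) = -2025/52393 - 204/(-12276) = -2025/52393 - 204*(-1/12276) = -2025/52393 + 17/1023 = -107354/4872549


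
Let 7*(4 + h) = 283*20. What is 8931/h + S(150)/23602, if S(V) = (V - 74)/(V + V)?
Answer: 55332287279/4984742400 ≈ 11.100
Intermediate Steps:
S(V) = (-74 + V)/(2*V) (S(V) = (-74 + V)/((2*V)) = (-74 + V)*(1/(2*V)) = (-74 + V)/(2*V))
h = 5632/7 (h = -4 + (283*20)/7 = -4 + (⅐)*5660 = -4 + 5660/7 = 5632/7 ≈ 804.57)
8931/h + S(150)/23602 = 8931/(5632/7) + ((½)*(-74 + 150)/150)/23602 = 8931*(7/5632) + ((½)*(1/150)*76)*(1/23602) = 62517/5632 + (19/75)*(1/23602) = 62517/5632 + 19/1770150 = 55332287279/4984742400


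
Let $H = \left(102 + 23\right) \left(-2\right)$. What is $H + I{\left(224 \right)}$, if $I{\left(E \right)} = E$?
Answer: $-26$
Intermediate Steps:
$H = -250$ ($H = 125 \left(-2\right) = -250$)
$H + I{\left(224 \right)} = -250 + 224 = -26$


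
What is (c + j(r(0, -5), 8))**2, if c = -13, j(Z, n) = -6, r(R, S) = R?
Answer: 361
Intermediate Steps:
(c + j(r(0, -5), 8))**2 = (-13 - 6)**2 = (-19)**2 = 361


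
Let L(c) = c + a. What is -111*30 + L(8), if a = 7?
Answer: -3315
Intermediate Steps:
L(c) = 7 + c (L(c) = c + 7 = 7 + c)
-111*30 + L(8) = -111*30 + (7 + 8) = -3330 + 15 = -3315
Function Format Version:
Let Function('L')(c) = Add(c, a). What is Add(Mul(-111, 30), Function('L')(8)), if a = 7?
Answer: -3315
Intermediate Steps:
Function('L')(c) = Add(7, c) (Function('L')(c) = Add(c, 7) = Add(7, c))
Add(Mul(-111, 30), Function('L')(8)) = Add(Mul(-111, 30), Add(7, 8)) = Add(-3330, 15) = -3315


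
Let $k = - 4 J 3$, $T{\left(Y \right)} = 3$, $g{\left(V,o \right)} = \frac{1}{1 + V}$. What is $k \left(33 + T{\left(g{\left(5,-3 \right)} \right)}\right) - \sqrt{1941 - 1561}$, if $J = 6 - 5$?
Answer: $-432 - 2 \sqrt{95} \approx -451.49$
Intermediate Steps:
$J = 1$ ($J = 6 - 5 = 1$)
$k = -12$ ($k = \left(-4\right) 1 \cdot 3 = \left(-4\right) 3 = -12$)
$k \left(33 + T{\left(g{\left(5,-3 \right)} \right)}\right) - \sqrt{1941 - 1561} = - 12 \left(33 + 3\right) - \sqrt{1941 - 1561} = \left(-12\right) 36 - \sqrt{380} = -432 - 2 \sqrt{95}$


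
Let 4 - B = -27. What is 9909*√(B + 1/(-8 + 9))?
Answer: 39636*√2 ≈ 56054.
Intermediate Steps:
B = 31 (B = 4 - 1*(-27) = 4 + 27 = 31)
9909*√(B + 1/(-8 + 9)) = 9909*√(31 + 1/(-8 + 9)) = 9909*√(31 + 1/1) = 9909*√(31 + 1) = 9909*√32 = 9909*(4*√2) = 39636*√2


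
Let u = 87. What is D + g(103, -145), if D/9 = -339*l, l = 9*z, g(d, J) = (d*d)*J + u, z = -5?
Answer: -1400923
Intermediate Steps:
g(d, J) = 87 + J*d² (g(d, J) = (d*d)*J + 87 = d²*J + 87 = J*d² + 87 = 87 + J*d²)
l = -45 (l = 9*(-5) = -45)
D = 137295 (D = 9*(-339*(-45)) = 9*15255 = 137295)
D + g(103, -145) = 137295 + (87 - 145*103²) = 137295 + (87 - 145*10609) = 137295 + (87 - 1538305) = 137295 - 1538218 = -1400923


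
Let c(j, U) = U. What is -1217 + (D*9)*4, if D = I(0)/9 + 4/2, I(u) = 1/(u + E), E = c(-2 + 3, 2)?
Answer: -1143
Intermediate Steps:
E = 2
I(u) = 1/(2 + u) (I(u) = 1/(u + 2) = 1/(2 + u))
D = 37/18 (D = 1/((2 + 0)*9) + 4/2 = (⅑)/2 + 4*(½) = (½)*(⅑) + 2 = 1/18 + 2 = 37/18 ≈ 2.0556)
-1217 + (D*9)*4 = -1217 + ((37/18)*9)*4 = -1217 + (37/2)*4 = -1217 + 74 = -1143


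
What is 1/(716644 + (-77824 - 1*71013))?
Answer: 1/567807 ≈ 1.7612e-6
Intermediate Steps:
1/(716644 + (-77824 - 1*71013)) = 1/(716644 + (-77824 - 71013)) = 1/(716644 - 148837) = 1/567807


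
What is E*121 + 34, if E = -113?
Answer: -13639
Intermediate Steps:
E*121 + 34 = -113*121 + 34 = -13673 + 34 = -13639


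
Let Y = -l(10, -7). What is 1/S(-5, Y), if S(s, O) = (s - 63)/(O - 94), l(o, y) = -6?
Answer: 22/17 ≈ 1.2941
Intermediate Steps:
Y = 6 (Y = -1*(-6) = 6)
S(s, O) = (-63 + s)/(-94 + O)
1/S(-5, Y) = 1/((-63 - 5)/(-94 + 6)) = 1/(-68/(-88)) = 1/(-1/88*(-68)) = 1/(17/22) = 22/17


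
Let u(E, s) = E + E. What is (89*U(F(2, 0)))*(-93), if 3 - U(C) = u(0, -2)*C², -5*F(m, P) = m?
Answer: -24831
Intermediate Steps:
F(m, P) = -m/5
u(E, s) = 2*E
U(C) = 3 (U(C) = 3 - 2*0*C² = 3 - 0*C² = 3 - 1*0 = 3 + 0 = 3)
(89*U(F(2, 0)))*(-93) = (89*3)*(-93) = 267*(-93) = -24831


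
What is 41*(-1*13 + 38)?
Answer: 1025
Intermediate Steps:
41*(-1*13 + 38) = 41*(-13 + 38) = 41*25 = 1025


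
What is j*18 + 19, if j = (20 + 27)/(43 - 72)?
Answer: -295/29 ≈ -10.172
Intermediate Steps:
j = -47/29 (j = 47/(-29) = 47*(-1/29) = -47/29 ≈ -1.6207)
j*18 + 19 = -47/29*18 + 19 = -846/29 + 19 = -295/29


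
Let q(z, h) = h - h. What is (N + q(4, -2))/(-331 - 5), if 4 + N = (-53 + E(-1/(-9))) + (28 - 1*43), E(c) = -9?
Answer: 27/112 ≈ 0.24107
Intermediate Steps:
N = -81 (N = -4 + ((-53 - 9) + (28 - 1*43)) = -4 + (-62 + (28 - 43)) = -4 + (-62 - 15) = -4 - 77 = -81)
q(z, h) = 0
(N + q(4, -2))/(-331 - 5) = (-81 + 0)/(-331 - 5) = -81/(-336) = -81*(-1/336) = 27/112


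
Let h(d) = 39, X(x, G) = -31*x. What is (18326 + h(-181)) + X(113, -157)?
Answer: 14862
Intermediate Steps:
(18326 + h(-181)) + X(113, -157) = (18326 + 39) - 31*113 = 18365 - 3503 = 14862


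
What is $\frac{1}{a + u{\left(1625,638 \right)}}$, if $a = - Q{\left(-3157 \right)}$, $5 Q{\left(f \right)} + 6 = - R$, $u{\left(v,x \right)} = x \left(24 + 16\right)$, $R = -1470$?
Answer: $\frac{5}{126136} \approx 3.964 \cdot 10^{-5}$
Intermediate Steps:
$u{\left(v,x \right)} = 40 x$ ($u{\left(v,x \right)} = x 40 = 40 x$)
$Q{\left(f \right)} = \frac{1464}{5}$ ($Q{\left(f \right)} = - \frac{6}{5} + \frac{\left(-1\right) \left(-1470\right)}{5} = - \frac{6}{5} + \frac{1}{5} \cdot 1470 = - \frac{6}{5} + 294 = \frac{1464}{5}$)
$a = - \frac{1464}{5}$ ($a = \left(-1\right) \frac{1464}{5} = - \frac{1464}{5} \approx -292.8$)
$\frac{1}{a + u{\left(1625,638 \right)}} = \frac{1}{- \frac{1464}{5} + 40 \cdot 638} = \frac{1}{- \frac{1464}{5} + 25520} = \frac{1}{\frac{126136}{5}} = \frac{5}{126136}$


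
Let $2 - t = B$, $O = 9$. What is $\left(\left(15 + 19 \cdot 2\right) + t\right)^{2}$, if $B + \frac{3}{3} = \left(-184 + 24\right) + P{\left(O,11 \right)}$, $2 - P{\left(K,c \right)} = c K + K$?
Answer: $103684$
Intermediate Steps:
$P{\left(K,c \right)} = 2 - K - K c$ ($P{\left(K,c \right)} = 2 - \left(c K + K\right) = 2 - \left(K c + K\right) = 2 - \left(K + K c\right) = 2 - K - K c$)
$B = -267$ ($B = -1 + \left(\left(-184 + 24\right) - \left(7 + 99\right)\right) = -1 - 266 = -267$)
$t = 269$ ($t = 2 - -267 = 2 + 267 = 269$)
$\left(\left(15 + 19 \cdot 2\right) + t\right)^{2} = \left(\left(15 + 19 \cdot 2\right) + 269\right)^{2} = \left(\left(15 + 38\right) + 269\right)^{2} = \left(53 + 269\right)^{2} = 322^{2} = 103684$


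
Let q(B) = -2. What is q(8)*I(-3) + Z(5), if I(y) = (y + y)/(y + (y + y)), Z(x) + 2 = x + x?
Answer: 20/3 ≈ 6.6667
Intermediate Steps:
Z(x) = -2 + 2*x (Z(x) = -2 + (x + x) = -2 + 2*x)
I(y) = ⅔ (I(y) = (2*y)/(y + 2*y) = (2*y)/((3*y)) = (2*y)*(1/(3*y)) = ⅔)
q(8)*I(-3) + Z(5) = -2*⅔ + (-2 + 2*5) = -4/3 + (-2 + 10) = -4/3 + 8 = 20/3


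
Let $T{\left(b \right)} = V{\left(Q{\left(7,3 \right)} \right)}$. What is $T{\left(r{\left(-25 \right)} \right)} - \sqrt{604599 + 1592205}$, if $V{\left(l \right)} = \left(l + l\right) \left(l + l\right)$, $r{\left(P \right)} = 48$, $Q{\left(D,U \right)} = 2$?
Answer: $16 - 2 \sqrt{549201} \approx -1466.2$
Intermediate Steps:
$V{\left(l \right)} = 4 l^{2}$ ($V{\left(l \right)} = 2 l 2 l = 4 l^{2}$)
$T{\left(b \right)} = 16$ ($T{\left(b \right)} = 4 \cdot 2^{2} = 4 \cdot 4 = 16$)
$T{\left(r{\left(-25 \right)} \right)} - \sqrt{604599 + 1592205} = 16 - \sqrt{604599 + 1592205} = 16 - \sqrt{2196804} = 16 - 2 \sqrt{549201}$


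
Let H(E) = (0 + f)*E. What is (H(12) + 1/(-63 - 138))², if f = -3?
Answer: 52374169/40401 ≈ 1296.4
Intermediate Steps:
H(E) = -3*E (H(E) = (0 - 3)*E = -3*E)
(H(12) + 1/(-63 - 138))² = (-3*12 + 1/(-63 - 138))² = (-36 + 1/(-201))² = (-36 - 1/201)² = (-7237/201)² = 52374169/40401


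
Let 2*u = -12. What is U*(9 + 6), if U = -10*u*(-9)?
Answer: -8100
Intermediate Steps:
u = -6 (u = (1/2)*(-12) = -6)
U = -540 (U = -10*(-6)*(-9) = 60*(-9) = -540)
U*(9 + 6) = -540*(9 + 6) = -540*15 = -8100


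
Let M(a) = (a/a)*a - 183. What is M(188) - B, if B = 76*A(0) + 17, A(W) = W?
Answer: -12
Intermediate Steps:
M(a) = -183 + a (M(a) = 1*a - 183 = a - 183 = -183 + a)
B = 17 (B = 76*0 + 17 = 0 + 17 = 17)
M(188) - B = (-183 + 188) - 1*17 = 5 - 17 = -12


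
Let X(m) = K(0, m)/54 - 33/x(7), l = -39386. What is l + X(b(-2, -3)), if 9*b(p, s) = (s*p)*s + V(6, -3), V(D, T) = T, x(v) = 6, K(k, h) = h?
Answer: -3190715/81 ≈ -39392.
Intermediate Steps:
b(p, s) = -⅓ + p*s²/9 (b(p, s) = ((s*p)*s - 3)/9 = ((p*s)*s - 3)/9 = (p*s² - 3)/9 = (-3 + p*s²)/9 = -⅓ + p*s²/9)
X(m) = -11/2 + m/54 (X(m) = m/54 - 33/6 = m*(1/54) - 33*⅙ = m/54 - 11/2 = -11/2 + m/54)
l + X(b(-2, -3)) = -39386 + (-11/2 + (-⅓ + (⅑)*(-2)*(-3)²)/54) = -39386 + (-11/2 + (-⅓ + (⅑)*(-2)*9)/54) = -39386 + (-11/2 + (-⅓ - 2)/54) = -39386 + (-11/2 + (1/54)*(-7/3)) = -39386 + (-11/2 - 7/162) = -39386 - 449/81 = -3190715/81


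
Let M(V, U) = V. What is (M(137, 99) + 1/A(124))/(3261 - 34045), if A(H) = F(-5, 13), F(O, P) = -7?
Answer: -479/107744 ≈ -0.0044457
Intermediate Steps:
A(H) = -7
(M(137, 99) + 1/A(124))/(3261 - 34045) = (137 + 1/(-7))/(3261 - 34045) = (137 - 1/7)/(-30784) = (958/7)*(-1/30784) = -479/107744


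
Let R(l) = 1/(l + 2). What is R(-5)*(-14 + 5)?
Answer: 3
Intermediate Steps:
R(l) = 1/(2 + l)
R(-5)*(-14 + 5) = (-14 + 5)/(2 - 5) = -9/(-3) = -1/3*(-9) = 3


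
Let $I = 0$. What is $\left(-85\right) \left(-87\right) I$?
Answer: $0$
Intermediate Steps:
$\left(-85\right) \left(-87\right) I = \left(-85\right) \left(-87\right) 0 = 7395 \cdot 0 = 0$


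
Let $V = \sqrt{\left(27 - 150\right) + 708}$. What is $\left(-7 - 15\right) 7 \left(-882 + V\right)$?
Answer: $135828 - 462 \sqrt{65} \approx 1.321 \cdot 10^{5}$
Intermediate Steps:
$V = 3 \sqrt{65}$ ($V = \sqrt{-123 + 708} = \sqrt{585} = 3 \sqrt{65} \approx 24.187$)
$\left(-7 - 15\right) 7 \left(-882 + V\right) = \left(-7 - 15\right) 7 \left(-882 + 3 \sqrt{65}\right) = \left(-22\right) 7 \left(-882 + 3 \sqrt{65}\right) = - 154 \left(-882 + 3 \sqrt{65}\right) = 135828 - 462 \sqrt{65}$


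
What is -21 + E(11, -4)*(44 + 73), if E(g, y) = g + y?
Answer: 798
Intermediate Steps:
-21 + E(11, -4)*(44 + 73) = -21 + (11 - 4)*(44 + 73) = -21 + 7*117 = -21 + 819 = 798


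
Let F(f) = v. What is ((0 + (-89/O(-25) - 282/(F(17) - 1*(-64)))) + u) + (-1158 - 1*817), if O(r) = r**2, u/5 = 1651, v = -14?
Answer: 3921386/625 ≈ 6274.2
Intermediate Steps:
F(f) = -14
u = 8255 (u = 5*1651 = 8255)
((0 + (-89/O(-25) - 282/(F(17) - 1*(-64)))) + u) + (-1158 - 1*817) = ((0 + (-89/((-25)**2) - 282/(-14 - 1*(-64)))) + 8255) + (-1158 - 1*817) = ((0 + (-89/625 - 282/(-14 + 64))) + 8255) + (-1158 - 817) = ((0 + (-89*1/625 - 282/50)) + 8255) - 1975 = ((0 + (-89/625 - 282*1/50)) + 8255) - 1975 = ((0 + (-89/625 - 141/25)) + 8255) - 1975 = ((0 - 3614/625) + 8255) - 1975 = (-3614/625 + 8255) - 1975 = 5155761/625 - 1975 = 3921386/625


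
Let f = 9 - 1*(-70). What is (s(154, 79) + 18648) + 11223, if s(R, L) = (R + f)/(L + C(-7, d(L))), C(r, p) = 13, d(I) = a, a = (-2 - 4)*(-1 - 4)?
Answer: 2748365/92 ≈ 29874.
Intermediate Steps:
f = 79 (f = 9 + 70 = 79)
a = 30 (a = -6*(-5) = 30)
d(I) = 30
s(R, L) = (79 + R)/(13 + L) (s(R, L) = (R + 79)/(L + 13) = (79 + R)/(13 + L))
(s(154, 79) + 18648) + 11223 = ((79 + 154)/(13 + 79) + 18648) + 11223 = (233/92 + 18648) + 11223 = 1715849/92 + 11223 = 2748365/92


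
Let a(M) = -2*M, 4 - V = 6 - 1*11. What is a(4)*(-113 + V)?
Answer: 832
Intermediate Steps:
V = 9 (V = 4 - (6 - 1*11) = 4 - (6 - 11) = 4 - 1*(-5) = 4 + 5 = 9)
a(4)*(-113 + V) = (-2*4)*(-113 + 9) = -8*(-104) = 832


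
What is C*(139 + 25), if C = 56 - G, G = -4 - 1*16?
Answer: 12464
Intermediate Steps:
G = -20 (G = -4 - 16 = -20)
C = 76 (C = 56 - 1*(-20) = 56 + 20 = 76)
C*(139 + 25) = 76*(139 + 25) = 76*164 = 12464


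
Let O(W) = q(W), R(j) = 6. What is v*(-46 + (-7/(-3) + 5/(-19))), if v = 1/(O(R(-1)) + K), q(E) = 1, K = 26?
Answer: -2504/1539 ≈ -1.6270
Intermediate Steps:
O(W) = 1
v = 1/27 (v = 1/(1 + 26) = 1/27 ≈ 0.037037)
v*(-46 + (-7/(-3) + 5/(-19))) = (-46 + (-7/(-3) + 5/(-19)))/27 = (-46 + (-7*(-⅓) + 5*(-1/19)))/27 = (-46 + (7/3 - 5/19))/27 = (-46 + 118/57)/27 = (1/27)*(-2504/57) = -2504/1539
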